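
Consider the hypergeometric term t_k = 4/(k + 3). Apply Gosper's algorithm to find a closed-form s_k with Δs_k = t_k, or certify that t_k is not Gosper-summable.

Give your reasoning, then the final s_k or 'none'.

Step 1: r(k) = (k + 3)/(k + 4).
Factor: A=k + 3; B=k + 4; C=1.
Key eq: (k + 3)·f(k+1) = (k + 3)·f(k) + (1).
Degrees (1,1,0) ⇒ d ≤ 0.
Generic f = c0 gives residual -1; -1 = 0 cannot hold, so t_k is not Gosper-summable.

no hypergeometric antidifference exists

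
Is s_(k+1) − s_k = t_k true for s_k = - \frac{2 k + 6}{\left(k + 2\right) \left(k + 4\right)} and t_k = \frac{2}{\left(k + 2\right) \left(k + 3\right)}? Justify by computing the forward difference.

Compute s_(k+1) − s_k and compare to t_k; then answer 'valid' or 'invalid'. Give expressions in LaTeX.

s_(k+1) = 2*(-k - 4)/((k + 3)*(k + 5))
s_(k+1) − s_k = 2*(k**2 + 7*k + 13)/(k**4 + 14*k**3 + 71*k**2 + 154*k + 120)
(s_(k+1) − s_k) − t_k = 2*(-2*k - 7)/(k**4 + 14*k**3 + 71*k**2 + 154*k + 120)

Invalid: residual \frac{2 \left(- 2 k - 7\right)}{k^{4} + 14 k^{3} + 71 k^{2} + 154 k + 120} ≠ 0.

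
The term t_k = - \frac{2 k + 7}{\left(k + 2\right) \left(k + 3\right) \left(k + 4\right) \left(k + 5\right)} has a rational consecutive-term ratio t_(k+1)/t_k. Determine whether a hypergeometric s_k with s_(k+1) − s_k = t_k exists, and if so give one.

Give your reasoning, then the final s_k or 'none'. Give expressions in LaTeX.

The ratio is (k + 2)*(2*k + 9)/((k + 6)*(2*k + 7)).
Normal form (A,B,C) = (k + 2, k + 6, k + 7/2).
Key eq: (k + 2)·f(k+1) = (k + 5)·f(k) + (k + 7/2).
Degrees (1,1,1) ⇒ d ≤ 3.
A polynomial solution: f(k) = k*(k + 3)*(k + 6)/16.
Certificate R = B(k−1)f/C = k*(k + 3)*(k + 5)*(k + 6)/(8*(2*k + 7)) gives s_k = k*(-k - 6)/(8*(k**2 + 6*k + 8)).
Δs = (-2*k - 7)/(k**4 + 14*k**3 + 71*k**2 + 154*k + 120), as required.

s_k = \frac{k \left(- k - 6\right)}{8 \left(k^{2} + 6 k + 8\right)}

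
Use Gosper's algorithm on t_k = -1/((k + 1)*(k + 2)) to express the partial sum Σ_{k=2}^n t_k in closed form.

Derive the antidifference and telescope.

The ratio is (k + 1)/(k + 3).
Factor: A=k + 1; B=k + 3; C=1.
Set up (k + 1)·f(k+1) − (k + 2)·f(k) − (1) = 0.
deg f ≤ 1 (via 1,1,0).
Solve for f: f(k) = k (degree 1 ≤ 1).
R(k) = B(k−1)·f(k)/C(k) = k*(k + 2); s_k = R·t_k = -k/(k + 1).
Δs = -1/(k**2 + 3*k + 2), as required.
Evaluate: s_(n+1) = (-n - 1)/(n + 2); subtract s_(2) = -2/3 ⇒ S(n) = (1 - n)/(3*(n + 2)).

S(n) = (1 - n)/(3*(n + 2))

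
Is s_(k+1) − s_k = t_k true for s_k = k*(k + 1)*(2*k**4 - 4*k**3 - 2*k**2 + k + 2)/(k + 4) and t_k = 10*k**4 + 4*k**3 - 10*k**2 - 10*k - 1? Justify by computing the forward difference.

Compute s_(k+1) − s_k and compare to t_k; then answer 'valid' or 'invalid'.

Invalid: residual 3*(-8*k**5 - 48*k**4 - 8*k**3 + 51*k**2 + 43*k + 4)/(k**2 + 9*k + 20) ≠ 0.

s_(k+1) = (k + 1)*(k + 2)*(k + 2*(k + 1)**4 - 4*(k + 1)**3 - 2*(k + 1)**2 + 3)/(k + 5)
s_(k+1) − s_k = 2*(5*k**6 + 35*k**5 + 41*k**4 - 22*k**3 - 69*k**2 - 40*k - 4)/(k**2 + 9*k + 20)
(s_(k+1) − s_k) − t_k = 3*(-8*k**5 - 48*k**4 - 8*k**3 + 51*k**2 + 43*k + 4)/(k**2 + 9*k + 20)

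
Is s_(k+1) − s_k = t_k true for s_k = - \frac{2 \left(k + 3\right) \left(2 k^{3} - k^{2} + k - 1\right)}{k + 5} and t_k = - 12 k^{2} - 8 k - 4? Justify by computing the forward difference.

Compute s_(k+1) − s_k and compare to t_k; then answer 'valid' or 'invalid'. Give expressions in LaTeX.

Invalid: residual \frac{4 \left(4 k^{3} + 35 k^{2} + 21 k + 11\right)}{k^{2} + 11 k + 30} ≠ 0.

s_(k+1) = -2*(k + 4)*(k + 2*(k + 1)**3 - (k + 1)**2)/(k + 6)
s_(k+1) − s_k = 4*(-3*k**4 - 31*k**3 - 78*k**2 - 50*k - 19)/(k**2 + 11*k + 30)
(s_(k+1) − s_k) − t_k = 4*(4*k**3 + 35*k**2 + 21*k + 11)/(k**2 + 11*k + 30)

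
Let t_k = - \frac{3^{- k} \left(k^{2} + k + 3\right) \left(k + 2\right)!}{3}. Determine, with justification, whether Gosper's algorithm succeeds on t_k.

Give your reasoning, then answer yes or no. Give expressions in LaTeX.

Yes. s_k = - 3^{- k} k \left(k + 2\right)!.

Compute t_(k+1)/t_k: get (k + 3)*(k + (k + 1)**2 + 4)/(3*(k**2 + k + 3)).
Gosper form: A/B · C(k+1)/C(k) with A=k/3 + 1, B=1, C=k**2 + k + 3.
f must satisfy (k/3 + 1)·f(k+1) − (1)·f(k) = k**2 + k + 3.
Degrees (1,0,2) ⇒ d ≤ 1.
Coefficient equations give f(k) = 3*k.
So s_k = (B(k−1)f/C)·t_k = (3*k/(k**2 + k + 3))·t_k = -k*factorial(k + 2)/3**k.
Check: Δs_k = -(k**2 + k + 3)*factorial(k + 2)/(3*3**k). ✓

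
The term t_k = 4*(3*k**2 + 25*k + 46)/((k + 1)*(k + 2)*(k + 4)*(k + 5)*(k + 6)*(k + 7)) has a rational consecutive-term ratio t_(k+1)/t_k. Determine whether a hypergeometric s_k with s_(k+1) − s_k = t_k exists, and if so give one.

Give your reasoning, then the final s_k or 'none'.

s_k = k*(k**2 + 11*k + 34)/(6*(k**3 + 11*k**2 + 34*k + 24))

t_(k+1)/t_k = (k + 1)*(k + 4)*(25*k + 3*(k + 1)**2 + 71)/((k + 3)*(k + 8)*(3*k**2 + 25*k + 46)).
Factor: A=k + 1; B=k + 8; C=k**3 + 34*k**2/3 + 121*k/3 + 46.
Key eq: (k + 1)·f(k+1) = (k + 7)·f(k) + (k**3 + 34*k**2/3 + 121*k/3 + 46).
deg f ≤ 6 (via 1,1,3).
Match coefficients ⇒ f(k) = k*(k + 2)*(k + 3)*(k + 5)*(k**2 + 11*k + 34)/72.
Certificate R = B(k−1)f/C = k*(k + 2)*(k + 5)*(k + 7)*(k**2 + 11*k + 34)/(24*(3*k**2 + 25*k + 46)) gives s_k = k*(k**2 + 11*k + 34)/(6*(k**3 + 11*k**2 + 34*k + 24)).
Verify: 4*(3*k**2 + 25*k + 46)/(k**6 + 25*k**5 + 247*k**4 + 1219*k**3 + 3112*k**2 + 3796*k + 1680) matches t_k.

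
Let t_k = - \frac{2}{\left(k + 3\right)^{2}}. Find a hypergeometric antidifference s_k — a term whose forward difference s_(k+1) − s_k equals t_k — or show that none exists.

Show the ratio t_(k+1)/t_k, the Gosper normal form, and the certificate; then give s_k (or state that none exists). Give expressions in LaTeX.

Compute t_(k+1)/t_k: get (k + 3)**2/(k + 4)**2.
A = k**2 + 6*k + 9, B = k**2 + 8*k + 16, C = 1.
f must satisfy (k**2 + 6*k + 9)·f(k+1) − (k**2 + 6*k + 9)·f(k) = 1.
From deg A=2, deg B=2, deg C=0: d=0.
f = c0 ⇒ A·f(k+1) − B(k−1)·f(k) − C = -1. The system {-1 = 0} is inconsistent; no antidifference.

no hypergeometric antidifference exists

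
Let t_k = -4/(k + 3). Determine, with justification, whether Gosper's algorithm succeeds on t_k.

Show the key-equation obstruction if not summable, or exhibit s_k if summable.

No — t_k has no hypergeometric antidifference.

Compute t_(k+1)/t_k: get (k + 3)/(k + 4).
Normal form (A,B,C) = (k + 3, k + 4, 1).
Need (k + 3)·f(k+1) − (k + 3)·f(k) = 1.
From deg A=1, deg B=1, deg C=0: d=0.
Put f(k) = c0: A·f(k+1) − B(k−1)·f(k) − C = -1; need -1 = 0 — inconsistent ⇒ no f, not summable.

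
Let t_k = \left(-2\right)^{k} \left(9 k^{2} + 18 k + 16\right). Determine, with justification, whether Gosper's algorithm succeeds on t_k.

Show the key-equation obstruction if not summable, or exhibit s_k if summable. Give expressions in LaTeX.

Yes. s_k = \left(-2\right)^{k} \left(- 3 k^{2} - 2 k - 2\right).

r(k) = 2*(-9*k**2 - 36*k - 43)/(9*k**2 + 18*k + 16) after simplifying.
Factor: A=-2; B=1; C=k**2 + 2*k + 16/9.
Need (-2)·f(k+1) − (1)·f(k) = k**2 + 2*k + 16/9.
Degrees (0,0,2) ⇒ d ≤ 2.
Solving with deg f ≤ 2: f(k) = -(3*k**2 + 2*k + 2)/9.
Get s_k = R·t_k = (-2)**k*(-3*k**2 - 2*k - 2) with R(k) = B(k−1)f(k)/C(k) = -(3*k**2 + 2*k + 2)/(9*k**2 + 18*k + 16).
Δs = (-2)**k*(9*k**2 + 18*k + 16), as required.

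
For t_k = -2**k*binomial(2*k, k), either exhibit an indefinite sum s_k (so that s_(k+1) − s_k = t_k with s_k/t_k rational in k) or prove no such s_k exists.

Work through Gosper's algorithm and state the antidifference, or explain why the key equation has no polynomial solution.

Ratio r(k) = 4*(2*k + 1)/(k + 1).
Take A(k)=8*k + 4, B(k)=k + 1, C(k)=1.
Solve (8*k + 4)·f(k+1) − (k)·f(k) = 1.
Bound: deg f ≤ -1.
d = -1 < 0 ⇒ no nonzero polynomial f; not summable.

none (Gosper's algorithm certifies no s_k)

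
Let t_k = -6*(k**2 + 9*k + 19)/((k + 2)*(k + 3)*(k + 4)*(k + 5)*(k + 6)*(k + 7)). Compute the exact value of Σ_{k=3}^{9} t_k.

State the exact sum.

Σ = -113/20160

Ratio r(k) = (k + 2)*(9*k + (k + 1)**2 + 28)/((k + 8)*(k**2 + 9*k + 19)).
Normal form (A,B,C) = (k + 2, k + 8, k**2 + 9*k + 19).
Solve (k + 2)·f(k+1) − (k + 7)·f(k) = k**2 + 9*k + 19.
deg f ≤ 5 (via 1,1,2).
Solving with deg f ≤ 5: f(k) = k*(k + 3)*(k + 5)*(k**2 + 12*k + 44)/144.
Certificate R = B(k−1)f/C = k*(k + 3)*(k + 5)*(k + 7)*(k**2 + 12*k + 44)/(144*(k**2 + 9*k + 19)) gives s_k = k*(-k**2 - 12*k - 44)/(24*(k**3 + 12*k**2 + 44*k + 48)).
s_(k+1) − s_k = 6*(-k**2 - 9*k - 19)/(k**6 + 27*k**5 + 295*k**4 + 1665*k**3 + 5104*k**2 + 8028*k + 5040) = t_k.
Telescoping: Σ = s_(10) − s_(3) = -55/1344 − (-89/2520) = -113/20160.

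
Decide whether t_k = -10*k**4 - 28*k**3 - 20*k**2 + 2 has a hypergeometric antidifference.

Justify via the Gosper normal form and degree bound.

t_(k+1)/t_k = (5*k**4 + 34*k**3 + 82*k**2 + 82*k + 28)/(5*k**4 + 14*k**3 + 10*k**2 - 1).
Factor: A=1; B=1; C=k**4 + 14*k**3/5 + 2*k**2 - 1/5.
Key eq: (1)·f(k+1) = (1)·f(k) + (k**4 + 14*k**3/5 + 2*k**2 - 1/5).
Bound: deg f ≤ 5.
Solving with deg f ≤ 5: f(k) = k*(k + 1)*(2*k**3 - 4*k + 1)/10.
Certificate R = B(k−1)f/C = k*(2*k**3 - 4*k + 1)/(2*(5*k**3 + 9*k**2 + k - 1)) gives s_k = k*(-2*k**4 - 2*k**3 + 4*k**2 + 3*k - 1).
Δs = -10*k**4 - 28*k**3 - 20*k**2 + 2, as required.

Yes. s_k = k*(-2*k**4 - 2*k**3 + 4*k**2 + 3*k - 1).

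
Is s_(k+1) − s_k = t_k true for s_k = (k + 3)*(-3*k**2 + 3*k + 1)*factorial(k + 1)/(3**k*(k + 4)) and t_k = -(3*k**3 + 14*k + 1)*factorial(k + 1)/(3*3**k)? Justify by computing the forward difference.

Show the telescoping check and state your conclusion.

Invalid: residual (3*k**4 + 12*k**3 + 5*k**2 + 66*k + 7)*factorial(k + 1)/(3*3**k*(k + 4)*(k + 5)) ≠ 0.

s_(k+1) = -(k + 4)*(3*k**2 + 3*k - 1)*factorial(k + 2)/(3*3**k*(k + 5))
s_(k+1) − s_k = -(3*k**5 + 24*k**4 + 62*k**3 + 122*k**2 + 223*k + 13)*factorial(k + 1)/(3*3**k*(k + 4)*(k + 5))
(s_(k+1) − s_k) − t_k = (3*k**4 + 12*k**3 + 5*k**2 + 66*k + 7)*factorial(k + 1)/(3*3**k*(k + 4)*(k + 5))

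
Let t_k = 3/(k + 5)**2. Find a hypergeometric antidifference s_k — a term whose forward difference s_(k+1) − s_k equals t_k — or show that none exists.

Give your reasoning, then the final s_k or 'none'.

Compute t_(k+1)/t_k: get (k + 5)**2/(k + 6)**2.
Take A(k)=k**2 + 10*k + 25, B(k)=k**2 + 12*k + 36, C(k)=1.
f must satisfy (k**2 + 10*k + 25)·f(k+1) − (k**2 + 10*k + 25)·f(k) = 1.
Degrees (2,2,0) ⇒ d ≤ 0.
Write f(k) = c0. Then LHS − RHS = -1, requiring -1 = 0: contradictory. No certificate.

no hypergeometric antidifference exists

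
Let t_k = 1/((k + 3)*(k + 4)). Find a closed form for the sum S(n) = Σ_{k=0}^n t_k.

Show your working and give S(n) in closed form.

t_(k+1)/t_k = (k + 3)/(k + 5).
A = k + 3, B = k + 5, C = 1.
f must satisfy (k + 3)·f(k+1) − (k + 4)·f(k) = 1.
Degrees (1,1,0) ⇒ d ≤ 1.
Solve for f: f(k) = k/3 (degree 1 ≤ 1).
R(k) = B(k−1)·f(k)/C(k) = k*(k + 4)/3; s_k = R·t_k = k/(3*(k + 3)).
Check: Δs_k = 1/(k**2 + 7*k + 12). ✓
s_(n+1) = (n + 1)/(3*(n + 4)) and s_(0) = 0, so S(n) = (n + 1)/(3*(n + 4)).

S(n) = (n + 1)/(3*(n + 4))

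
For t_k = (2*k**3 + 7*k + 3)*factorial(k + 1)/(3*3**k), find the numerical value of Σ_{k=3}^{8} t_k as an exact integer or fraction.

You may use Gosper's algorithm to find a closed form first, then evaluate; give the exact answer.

Σ = 2104952/81

t_(k+1)/t_k = (k + 2)*(7*k + 2*(k + 1)**3 + 10)/(3*(2*k**3 + 7*k + 3)).
So A=k/3 + 2/3 and B=1, with C=k**3 + 7*k/2 + 3/2.
Solve (k/3 + 2/3)·f(k+1) − (1)·f(k) = k**3 + 7*k/2 + 3/2.
From deg A=1, deg B=0, deg C=3: d=2.
Solving with deg f ≤ 2: f(k) = 3*(2*k**2 - 2*k - 3)/2.
R(k) = B(k−1)·f(k)/C(k) = 3*(2*k**2 - 2*k - 3)/(2*k**3 + 7*k + 3); s_k = R·t_k = (2*k**2 - 2*k - 3)*factorial(k + 1)/3**k.
Verify: (2*k**3 + 7*k + 3)*factorial(k + 1)/(3*3**k) matches t_k.
Sum = s_(9) − s_(3); s_(9) = 2105600/81, s_(3) = 8 ⇒ 2104952/81.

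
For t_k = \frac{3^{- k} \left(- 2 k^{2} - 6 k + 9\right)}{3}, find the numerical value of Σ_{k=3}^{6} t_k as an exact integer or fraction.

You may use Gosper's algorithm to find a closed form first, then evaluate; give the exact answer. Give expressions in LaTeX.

Σ = -488/729

The ratio is (2*k**2 + 10*k - 1)/(3*(2*k**2 + 6*k - 9)).
A = 1/3, B = 1, C = k**2 + 3*k - 9/2.
Need (1/3)·f(k+1) − (1)·f(k) = k**2 + 3*k - 9/2.
deg f ≤ 2 (via 0,0,2).
Solve for f: f(k) = -3*(k**2 + 4*k - 2)/2 (degree 2 ≤ 2).
R(k) = B(k−1)·f(k)/C(k) = -3*(k**2 + 4*k - 2)/(2*k**2 + 6*k - 9); s_k = R·t_k = (k**2 + 4*k - 2)/3**k.
Verify: (-2*k**2 - 6*k + 9)/(3*3**k) matches t_k.
Sum = s_(7) − s_(3); s_(7) = 25/729, s_(3) = 19/27 ⇒ -488/729.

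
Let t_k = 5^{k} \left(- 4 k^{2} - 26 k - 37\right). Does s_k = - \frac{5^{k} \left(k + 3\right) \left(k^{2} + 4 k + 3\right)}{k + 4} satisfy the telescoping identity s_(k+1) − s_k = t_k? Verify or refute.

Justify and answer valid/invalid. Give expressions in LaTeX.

Invalid: residual \frac{5^{k} \left(4 k^{3} + 41 k^{2} + 137 k + 145\right)}{k^{2} + 9 k + 20} ≠ 0.

s_(k+1) = -5**(k + 1)*(k + 4)*(4*k + (k + 1)**2 + 7)/(k + 5)
s_(k+1) − s_k = 5**k*(-4*k**4 - 58*k**3 - 310*k**2 - 716*k - 595)/(k**2 + 9*k + 20)
(s_(k+1) − s_k) − t_k = 5**k*(4*k**3 + 41*k**2 + 137*k + 145)/(k**2 + 9*k + 20)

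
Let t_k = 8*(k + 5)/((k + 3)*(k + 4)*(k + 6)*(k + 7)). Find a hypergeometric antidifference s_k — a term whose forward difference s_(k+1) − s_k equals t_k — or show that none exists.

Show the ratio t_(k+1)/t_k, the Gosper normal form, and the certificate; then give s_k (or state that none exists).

t_(k+1)/t_k = (k + 3)*(k + 6)**2/((k + 5)**2*(k + 8)).
So A=k + 3 and B=k + 8, with C=k**2 + 10*k + 25.
Need (k + 3)·f(k+1) − (k + 7)·f(k) = k**2 + 10*k + 25.
Bound: deg f ≤ 4.
Coefficient equations give f(k) = k*(k + 4)*(k + 5)*(k + 9)/36.
Certificate R = B(k−1)f/C = k*(k + 4)*(k + 7)*(k + 9)/(36*(k + 5)) gives s_k = 2*k*(k + 9)/(9*(k**2 + 9*k + 18)).
s_(k+1) − s_k = 8*(k + 5)/(k**4 + 20*k**3 + 145*k**2 + 450*k + 504) = t_k.

s_k = 2*k*(k + 9)/(9*(k**2 + 9*k + 18))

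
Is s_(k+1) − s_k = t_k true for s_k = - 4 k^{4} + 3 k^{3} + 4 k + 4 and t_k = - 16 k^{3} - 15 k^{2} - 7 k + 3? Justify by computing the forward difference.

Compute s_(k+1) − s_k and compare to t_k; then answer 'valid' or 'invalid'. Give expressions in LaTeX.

s_(k+1) = 4*k - 4*(k + 1)**4 + 3*(k + 1)**3 + 8
s_(k+1) − s_k = -16*k**3 - 15*k**2 - 7*k + 3
(s_(k+1) − s_k) − t_k = 0

Valid — Δs_k = t_k.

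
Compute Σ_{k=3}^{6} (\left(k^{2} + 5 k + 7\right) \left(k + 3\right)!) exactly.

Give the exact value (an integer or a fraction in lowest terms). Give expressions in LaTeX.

t_(k+1)/t_k = (k + 4)*(5*k + (k + 1)**2 + 12)/(k**2 + 5*k + 7).
Normal form (A,B,C) = (k + 4, 1, k**2 + 5*k + 7).
Need (k + 4)·f(k+1) − (1)·f(k) = k**2 + 5*k + 7.
Bound: deg f ≤ 1.
Solve for f: f(k) = k + 1 (degree 1 ≤ 1).
So s_k = (B(k−1)f/C)·t_k = ((k + 1)/(k**2 + 5*k + 7))·t_k = (k + 1)*factorial(k + 3).
Δs = (k**2 + 5*k + 7)*factorial(k + 3), as required.
Sum = s_(7) − s_(3); s_(7) = 29030400, s_(3) = 2880 ⇒ 29027520.

Σ = 29027520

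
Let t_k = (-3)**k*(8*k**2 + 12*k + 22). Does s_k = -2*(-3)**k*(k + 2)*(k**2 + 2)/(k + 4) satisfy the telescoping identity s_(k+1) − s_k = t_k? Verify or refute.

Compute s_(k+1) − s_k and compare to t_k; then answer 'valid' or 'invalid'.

s_(k+1) = 6*(-3)**k*(k + 3)*((k + 1)**2 + 2)/(k + 5)
s_(k+1) − s_k = (-3)**k*(8*k**4 + 68*k**3 + 198*k**2 + 298*k + 256)/(k**2 + 9*k + 20)
(s_(k+1) − s_k) − t_k = (-3)**k*(-16*k**3 - 92*k**2 - 140*k - 184)/(k**2 + 9*k + 20)

Invalid: residual (-3)**k*(-16*k**3 - 92*k**2 - 140*k - 184)/(k**2 + 9*k + 20) ≠ 0.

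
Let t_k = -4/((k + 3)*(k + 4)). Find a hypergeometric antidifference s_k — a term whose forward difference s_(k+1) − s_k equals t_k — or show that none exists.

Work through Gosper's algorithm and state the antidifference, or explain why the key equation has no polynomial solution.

Step 1: r(k) = (k + 3)/(k + 5).
So A=k + 3 and B=k + 5, with C=1.
f must satisfy (k + 3)·f(k+1) − (k + 4)·f(k) = 1.
d = 1 from the (1,1,0) case.
Coefficient equations give f(k) = k/3.
Certificate R = B(k−1)f/C = k*(k + 4)/3 gives s_k = -4*k/(3*k + 9).
s_(k+1) − s_k = -4/(k**2 + 7*k + 12) = t_k.

s_k = -4*k/(3*k + 9)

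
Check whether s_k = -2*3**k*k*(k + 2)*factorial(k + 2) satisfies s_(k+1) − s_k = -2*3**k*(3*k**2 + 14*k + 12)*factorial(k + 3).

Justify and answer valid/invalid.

s_(k+1) = -6*3**k*(k + 1)*(k + 3)*factorial(k + 3)
s_(k+1) − s_k = -2*3**k*(3*k**3 + 20*k**2 + 43*k + 27)*factorial(k + 2)
(s_(k+1) − s_k) − t_k = 2*3**k*(3*k**2 + 11*k + 9)*factorial(k + 2)

Invalid: residual 2*3**k*(3*k**2 + 11*k + 9)*factorial(k + 2) ≠ 0.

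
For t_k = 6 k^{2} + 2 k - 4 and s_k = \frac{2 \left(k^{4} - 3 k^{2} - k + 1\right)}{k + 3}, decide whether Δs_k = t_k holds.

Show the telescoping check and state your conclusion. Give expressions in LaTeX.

Invalid: residual \frac{4 \left(- 2 k^{3} - 11 k^{2} - 3 k + 7\right)}{k^{2} + 7 k + 12} ≠ 0.

s_(k+1) = 2*(-k + (k + 1)**4 - 3*(k + 1)**2)/(k + 4)
s_(k+1) − s_k = 2*(3*k**4 + 18*k**3 + 19*k**2 - 8*k - 10)/(k**2 + 7*k + 12)
(s_(k+1) − s_k) − t_k = 4*(-2*k**3 - 11*k**2 - 3*k + 7)/(k**2 + 7*k + 12)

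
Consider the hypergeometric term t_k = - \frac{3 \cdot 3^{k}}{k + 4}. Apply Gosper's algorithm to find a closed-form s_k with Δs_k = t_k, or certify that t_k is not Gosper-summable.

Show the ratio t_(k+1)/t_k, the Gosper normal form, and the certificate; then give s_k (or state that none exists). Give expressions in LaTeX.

none — t_k is not Gosper-summable

Ratio r(k) = 3*(k + 4)/(k + 5).
Normal form (A,B,C) = (3*k + 12, k + 5, 1).
Solve (3*k + 12)·f(k+1) − (k + 4)·f(k) = 1.
d = -1 from the (1,1,0) case.
Bound -1 < 0, so the key equation has no polynomial solution.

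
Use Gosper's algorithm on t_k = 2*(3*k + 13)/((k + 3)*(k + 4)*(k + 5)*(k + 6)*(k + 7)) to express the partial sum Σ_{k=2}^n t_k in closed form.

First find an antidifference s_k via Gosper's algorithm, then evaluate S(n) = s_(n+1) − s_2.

Step 1: r(k) = (k + 3)*(3*k + 16)/((k + 8)*(3*k + 13)).
Normal form (A,B,C) = (k + 3, k + 8, k + 13/3).
Solve (k + 3)·f(k+1) − (k + 7)·f(k) = k + 13/3.
From deg A=1, deg B=1, deg C=1: d=4.
Solving with deg f ≤ 4: f(k) = k*(k + 4)*(k**2 + 14*k + 63)/270.
Then R = B(k−1)f/C = k*(k + 4)*(k + 7)*(k**2 + 14*k + 63)/(90*(3*k + 13)), so s_k = R(k)·t_k = k*(k**2 + 14*k + 63)/(45*(k**3 + 14*k**2 + 63*k + 90)).
Check: Δs_k = 2*(3*k + 13)/(k**5 + 25*k**4 + 245*k**3 + 1175*k**2 + 2754*k + 2520). ✓
s_(n+1) = (n**3 + 17*n**2 + 94*n + 78)/(45*(n**3 + 17*n**2 + 94*n + 168)) and s_(2) = 19/1260, so S(n) = (n**3 + 17*n**2 + 94*n - 112)/(140*(n**3 + 17*n**2 + 94*n + 168)).

S(n) = (n**3 + 17*n**2 + 94*n - 112)/(140*(n**3 + 17*n**2 + 94*n + 168))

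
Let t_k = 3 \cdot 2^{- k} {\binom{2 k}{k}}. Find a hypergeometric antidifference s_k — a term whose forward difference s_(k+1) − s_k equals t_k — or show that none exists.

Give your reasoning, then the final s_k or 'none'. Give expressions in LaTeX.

none — t_k is not Gosper-summable

r(k) = (2*k + 1)/(k + 1) after simplifying.
Take A(k)=2*k + 1, B(k)=k + 1, C(k)=1.
f must satisfy (2*k + 1)·f(k+1) − (k)·f(k) = 1.
d = -1 from the (1,1,0) case.
d = -1 < 0 ⇒ no nonzero polynomial f; not summable.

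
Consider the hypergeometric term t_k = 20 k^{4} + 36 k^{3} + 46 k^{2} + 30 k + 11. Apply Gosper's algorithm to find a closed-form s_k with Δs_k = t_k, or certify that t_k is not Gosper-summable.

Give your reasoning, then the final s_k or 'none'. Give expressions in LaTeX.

s_k = k \left(4 k^{4} - k^{3} + 4 k^{2} + k + 3\right)

t_(k+1)/t_k = (20*k**4 + 116*k**3 + 274*k**2 + 310*k + 143)/(20*k**4 + 36*k**3 + 46*k**2 + 30*k + 11).
Gosper form: A/B · C(k+1)/C(k) with A=1, B=1, C=k**4 + 9*k**3/5 + 23*k**2/10 + 3*k/2 + 11/20.
Key eq: (1)·f(k+1) = (1)·f(k) + (k**4 + 9*k**3/5 + 23*k**2/10 + 3*k/2 + 11/20).
From deg A=0, deg B=0, deg C=4: d=5.
Solve for f: f(k) = k*(4*k**4 - k**3 + 4*k**2 + k + 3)/20 (degree 5 ≤ 5).
Then R = B(k−1)f/C = k*(4*k**4 - k**3 + 4*k**2 + k + 3)/(20*k**4 + 36*k**3 + 46*k**2 + 30*k + 11), so s_k = R(k)·t_k = k*(4*k**4 - k**3 + 4*k**2 + k + 3).
s_(k+1) − s_k = 20*k**4 + 36*k**3 + 46*k**2 + 30*k + 11 = t_k.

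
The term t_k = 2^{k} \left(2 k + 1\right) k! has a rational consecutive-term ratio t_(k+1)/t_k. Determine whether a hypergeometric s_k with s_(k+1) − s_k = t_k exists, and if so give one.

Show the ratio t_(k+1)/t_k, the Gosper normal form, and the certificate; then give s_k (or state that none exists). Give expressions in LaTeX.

t_(k+1)/t_k = 2*(k + 1)*(2*k + 3)/(2*k + 1).
Gosper form: A/B · C(k+1)/C(k) with A=2*k + 2, B=1, C=k + 1/2.
Solve (2*k + 2)·f(k+1) − (1)·f(k) = k + 1/2.
Degrees (1,0,1) ⇒ d ≤ 0.
Match coefficients ⇒ f(k) = 1/2.
Then R = B(k−1)f/C = 1/(2*k + 1), so s_k = R(k)·t_k = 2**k*factorial(k).
Verify: 2**k*(2*k + 1)*factorial(k) matches t_k.

s_k = 2^{k} k!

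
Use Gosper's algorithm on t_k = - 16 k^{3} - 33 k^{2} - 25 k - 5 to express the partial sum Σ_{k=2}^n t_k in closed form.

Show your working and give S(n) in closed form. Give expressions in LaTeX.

r(k) = (16*k**3 + 81*k**2 + 139*k + 79)/(16*k**3 + 33*k**2 + 25*k + 5) after simplifying.
Normal form (A,B,C) = (1, 1, k**3 + 33*k**2/16 + 25*k/16 + 5/16).
Key eq: (1)·f(k+1) = (1)·f(k) + (k**3 + 33*k**2/16 + 25*k/16 + 5/16).
deg f ≤ 4 (via 0,0,3).
A polynomial solution: f(k) = k*(4*k**3 + 3*k**2 - 2)/16.
Then R = B(k−1)f/C = k*(4*k**3 + 3*k**2 - 2)/(16*k**3 + 33*k**2 + 25*k + 5), so s_k = R(k)·t_k = k*(-4*k**3 - 3*k**2 + 2).
Check: Δs_k = -16*k**3 - 33*k**2 - 25*k - 5. ✓
Evaluate: s_(n+1) = -4*n**4 - 19*n**3 - 33*n**2 - 23*n - 5; subtract s_(2) = -84 ⇒ S(n) = -4*n**4 - 19*n**3 - 33*n**2 - 23*n + 79.

S(n) = - 4 n^{4} - 19 n^{3} - 33 n^{2} - 23 n + 79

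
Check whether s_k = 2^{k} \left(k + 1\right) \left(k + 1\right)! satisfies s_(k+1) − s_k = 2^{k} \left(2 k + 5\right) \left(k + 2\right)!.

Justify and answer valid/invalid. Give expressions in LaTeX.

Invalid: residual - 2^{k} \left(2 k + 3\right) \left(k + 1\right)! ≠ 0.

s_(k+1) = 2**(k + 1)*(k + 2)*factorial(k + 2)
s_(k+1) − s_k = 2**k*(2*k**2 + 7*k + 7)*factorial(k + 1)
(s_(k+1) − s_k) − t_k = -2**k*(2*k + 3)*factorial(k + 1)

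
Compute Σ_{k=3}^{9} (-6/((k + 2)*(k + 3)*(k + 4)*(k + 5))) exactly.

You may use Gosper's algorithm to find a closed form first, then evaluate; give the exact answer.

Σ = -47/5460

Step 1: r(k) = (k + 2)/(k + 6).
Normal form (A,B,C) = (k + 2, k + 6, 1).
Solve (k + 2)·f(k+1) − (k + 5)·f(k) = 1.
Bound: deg f ≤ 3.
Solving with deg f ≤ 3: f(k) = k*(k**2 + 9*k + 26)/72.
So s_k = (B(k−1)f/C)·t_k = (k*(k + 5)*(k**2 + 9*k + 26)/72)·t_k = k*(-k**2 - 9*k - 26)/(12*(k + 2)*(k + 3)*(k + 4)).
Verify: -6/(k**4 + 14*k**3 + 71*k**2 + 154*k + 120) matches t_k.
Telescoping: Σ = s_(10) − s_(3) = -15/182 − (-31/420) = -47/5460.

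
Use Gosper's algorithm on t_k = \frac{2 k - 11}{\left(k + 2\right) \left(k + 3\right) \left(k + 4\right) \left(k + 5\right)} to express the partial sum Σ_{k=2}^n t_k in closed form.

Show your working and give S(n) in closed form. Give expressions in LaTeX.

S(n) = \frac{- n^{3} - 12 n^{2} - 167 n + 180}{120 \left(n^{3} + 12 n^{2} + 47 n + 60\right)}

Compute t_(k+1)/t_k: get (k + 2)*(2*k - 9)/((k + 6)*(2*k - 11)).
Gosper form: A/B · C(k+1)/C(k) with A=k + 2, B=k + 6, C=k - 11/2.
Solve (k + 2)·f(k+1) − (k + 5)·f(k) = k - 11/2.
deg f ≤ 3 (via 1,1,1).
A polynomial solution: f(k) = -k*(k**2 + 9*k + 34)/16.
Then R = B(k−1)f/C = -k*(k + 5)*(k**2 + 9*k + 34)/(8*(2*k - 11)), so s_k = R(k)·t_k = k*(-k**2 - 9*k - 34)/(8*(k + 2)*(k + 3)*(k + 4)).
Δs = (2*k - 11)/(k**4 + 14*k**3 + 71*k**2 + 154*k + 120), as required.
s_(n+1) = (-n**3 - 12*n**2 - 55*n - 44)/(8*(n**3 + 12*n**2 + 47*n + 60)) and s_(2) = -7/60, so S(n) = (-n**3 - 12*n**2 - 167*n + 180)/(120*(n**3 + 12*n**2 + 47*n + 60)).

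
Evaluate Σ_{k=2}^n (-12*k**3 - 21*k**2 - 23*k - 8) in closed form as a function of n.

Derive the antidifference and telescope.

t_(k+1)/t_k = (12*k**3 + 57*k**2 + 101*k + 64)/(12*k**3 + 21*k**2 + 23*k + 8).
Gosper form: A/B · C(k+1)/C(k) with A=1, B=1, C=k**3 + 7*k**2/4 + 23*k/12 + 2/3.
Set up (1)·f(k+1) − (1)·f(k) − (k**3 + 7*k**2/4 + 23*k/12 + 2/3) = 0.
Degrees (0,0,3) ⇒ d ≤ 4.
A polynomial solution: f(k) = k**2*(3*k**2 + k + 4)/12.
Certificate R = B(k−1)f/C = k**2*(3*k**2 + k + 4)/(12*k**3 + 21*k**2 + 23*k + 8) gives s_k = k**2*(-3*k**2 - k - 4).
Verify: -12*k**3 - 21*k**2 - 23*k - 8 matches t_k.
Evaluate: s_(n+1) = -3*n**4 - 13*n**3 - 25*n**2 - 23*n - 8; subtract s_(2) = -72 ⇒ S(n) = -3*n**4 - 13*n**3 - 25*n**2 - 23*n + 64.

S(n) = -3*n**4 - 13*n**3 - 25*n**2 - 23*n + 64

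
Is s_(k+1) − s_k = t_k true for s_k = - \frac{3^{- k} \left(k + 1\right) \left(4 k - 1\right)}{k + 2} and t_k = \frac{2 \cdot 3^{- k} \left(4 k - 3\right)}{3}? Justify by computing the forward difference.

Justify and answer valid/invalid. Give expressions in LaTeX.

s_(k+1) = -(k + 2)*(4*k + 3)/(3*3**k*(k + 3))
s_(k+1) − s_k = (8*k**3 + 26*k**2 - 4*k - 21)/(3*3**k*(k**2 + 5*k + 6))
(s_(k+1) − s_k) − t_k = (-8*k**2 - 22*k + 15)/(3*3**k*(k**2 + 5*k + 6))

Invalid: residual \frac{3^{- k} \left(- 8 k^{2} - 22 k + 15\right)}{3 \left(k^{2} + 5 k + 6\right)} ≠ 0.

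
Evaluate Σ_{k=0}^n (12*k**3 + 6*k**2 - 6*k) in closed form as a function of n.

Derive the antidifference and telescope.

Step 1: r(k) = (2*k**2 + 5*k + 2)/(k*(2*k - 1)).
Factor: A=1; B=1; C=k**3 + k**2/2 - k/2.
Solve (1)·f(k+1) − (1)·f(k) = k**3 + k**2/2 - k/2.
deg f ≤ 4 (via 0,0,3).
Match coefficients ⇒ f(k) = k*(k - 1)*(k + 1)*(3*k - 4)/12.
R(k) = B(k−1)·f(k)/C(k) = (k - 1)*(3*k - 4)/(6*(2*k - 1)); s_k = R·t_k = k*(3*k**3 - 4*k**2 - 3*k + 4).
Check: Δs_k = 6*k*(2*k**2 + k - 1). ✓
Telescope: S(n) = s_(n+1) − s_(0) = n*(3*n**3 + 8*n**2 + 3*n - 2) − (0) = n*(3*n**3 + 8*n**2 + 3*n - 2).

S(n) = n*(3*n**3 + 8*n**2 + 3*n - 2)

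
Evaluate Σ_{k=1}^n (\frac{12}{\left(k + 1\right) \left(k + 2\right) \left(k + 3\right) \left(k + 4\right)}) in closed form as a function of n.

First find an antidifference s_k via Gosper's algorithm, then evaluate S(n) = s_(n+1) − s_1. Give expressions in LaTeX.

The ratio is (k + 1)/(k + 5).
Normal form (A,B,C) = (k + 1, k + 5, 1).
Set up (k + 1)·f(k+1) − (k + 4)·f(k) − (1) = 0.
Degrees (1,1,0) ⇒ d ≤ 3.
Match coefficients ⇒ f(k) = k*(k**2 + 6*k + 11)/18.
Then R = B(k−1)f/C = k*(k + 4)*(k**2 + 6*k + 11)/18, so s_k = R(k)·t_k = 2*k*(k**2 + 6*k + 11)/(3*(k + 1)*(k + 2)*(k + 3)).
s_(k+1) − s_k = 12/(k**4 + 10*k**3 + 35*k**2 + 50*k + 24) = t_k.
s_(n+1) = 2*(n**3 + 9*n**2 + 26*n + 18)/(3*(n**3 + 9*n**2 + 26*n + 24)) and s_(1) = 1/2, so S(n) = n*(n**2 + 9*n + 26)/(6*(n**3 + 9*n**2 + 26*n + 24)).

S(n) = \frac{n \left(n^{2} + 9 n + 26\right)}{6 \left(n^{3} + 9 n^{2} + 26 n + 24\right)}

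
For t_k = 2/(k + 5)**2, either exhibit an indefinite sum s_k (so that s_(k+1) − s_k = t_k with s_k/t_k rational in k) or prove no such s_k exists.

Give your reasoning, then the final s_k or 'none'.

not Gosper-summable; s_k does not exist

Step 1: r(k) = (k + 5)**2/(k + 6)**2.
A = k**2 + 10*k + 25, B = k**2 + 12*k + 36, C = 1.
Key eq: (k**2 + 10*k + 25)·f(k+1) = (k**2 + 10*k + 25)·f(k) + (1).
Degrees (2,2,0) ⇒ d ≤ 0.
Write f(k) = c0. Then LHS − RHS = -1, requiring -1 = 0: contradictory. No certificate.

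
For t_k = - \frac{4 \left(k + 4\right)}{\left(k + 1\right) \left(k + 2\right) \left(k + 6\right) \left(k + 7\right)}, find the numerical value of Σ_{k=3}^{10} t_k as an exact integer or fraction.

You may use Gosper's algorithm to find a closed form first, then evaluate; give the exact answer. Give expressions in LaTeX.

r(k) = (k + 1)*(k + 5)*(k + 6)/((k + 3)*(k + 4)*(k + 8)) after simplifying.
A = k + 1, B = k + 8, C = k**4 + 16*k**3 + 95*k**2 + 248*k + 240.
f must satisfy (k + 1)·f(k+1) − (k + 7)·f(k) = k**4 + 16*k**3 + 95*k**2 + 248*k + 240.
Bound: deg f ≤ 6.
Solving with deg f ≤ 6: f(k) = k*(k + 2)*(k + 3)*(k + 4)*(k + 5)*(k + 7)/12.
Then R = B(k−1)f/C = k*(k + 2)*(k + 7)**2/(12*(k + 4)), so s_k = R(k)·t_k = k*(-k - 7)/(3*(k**2 + 7*k + 6)).
s_(k+1) − s_k = 4*(-k - 4)/(k**4 + 16*k**3 + 83*k**2 + 152*k + 84) = t_k.
Sum = s_(11) − s_(3); s_(11) = -11/34, s_(3) = -5/18 ⇒ -7/153.

Σ = -7/153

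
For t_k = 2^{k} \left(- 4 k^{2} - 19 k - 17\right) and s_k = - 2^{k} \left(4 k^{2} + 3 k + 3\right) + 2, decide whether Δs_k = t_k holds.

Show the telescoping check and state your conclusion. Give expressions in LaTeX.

Valid: the claim telescopes to t_k.

s_(k+1) = -2*2**k*(3*k + 4*(k + 1)**2 + 6) + 2
s_(k+1) − s_k = 2**k*(-4*k**2 - 19*k - 17)
(s_(k+1) − s_k) − t_k = 0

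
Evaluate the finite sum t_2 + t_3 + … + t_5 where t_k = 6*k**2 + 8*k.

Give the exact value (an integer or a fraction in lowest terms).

Σ = 436

Ratio r(k) = (3*k**2 + 10*k + 7)/(k*(3*k + 4)).
Take A(k)=1, B(k)=1, C(k)=k**2 + 4*k/3.
Set up (1)·f(k+1) − (1)·f(k) − (k**2 + 4*k/3) = 0.
deg f ≤ 3 (via 0,0,2).
A polynomial solution: f(k) = k*(k - 1)*(2*k + 3)/6.
Get s_k = R·t_k = k*(2*k**2 + k - 3) with R(k) = B(k−1)f(k)/C(k) = (k - 1)*(2*k + 3)/(2*(3*k + 4)).
Δs = 2*k*(3*k + 4), as required.
Evaluate s at k=6 and k=2: 450 and 14; difference 436.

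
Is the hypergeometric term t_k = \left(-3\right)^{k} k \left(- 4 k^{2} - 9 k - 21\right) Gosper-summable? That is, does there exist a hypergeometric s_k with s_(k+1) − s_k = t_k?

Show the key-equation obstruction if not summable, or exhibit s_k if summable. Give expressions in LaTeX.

Yes. s_k = \left(-3\right)^{k} \left(k^{3} + 3 k - 3\right).

r(k) = 3*(-4*k**3 - 21*k**2 - 51*k - 34)/(k*(4*k**2 + 9*k + 21)) after simplifying.
Take A(k)=-3, B(k)=1, C(k)=k**3 + 9*k**2/4 + 21*k/4.
f must satisfy (-3)·f(k+1) − (1)·f(k) = k**3 + 9*k**2/4 + 21*k/4.
d = 3 from the (0,0,3) case.
Coefficient equations give f(k) = -(k**3 + 3*k - 3)/4.
Get s_k = R·t_k = (-3)**k*(k**3 + 3*k - 3) with R(k) = B(k−1)f(k)/C(k) = -(k**3 + 3*k - 3)/(k*(4*k**2 + 9*k + 21)).
Δs = (-3)**k*k*(-4*k**2 - 9*k - 21), as required.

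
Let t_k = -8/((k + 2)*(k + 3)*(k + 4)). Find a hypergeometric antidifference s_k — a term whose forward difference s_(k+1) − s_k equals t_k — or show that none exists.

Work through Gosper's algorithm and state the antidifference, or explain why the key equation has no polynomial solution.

s_k = 2*k*(-k - 5)/(3*(k + 2)*(k + 3))

t_(k+1)/t_k = (k + 2)/(k + 5).
Take A(k)=k + 2, B(k)=k + 5, C(k)=1.
f must satisfy (k + 2)·f(k+1) − (k + 4)·f(k) = 1.
Bound: deg f ≤ 2.
Coefficient equations give f(k) = k*(k + 5)/12.
Get s_k = R·t_k = 2*k*(-k - 5)/(3*(k + 2)*(k + 3)) with R(k) = B(k−1)f(k)/C(k) = k*(k + 4)*(k + 5)/12.
Check: Δs_k = -8/(k**3 + 9*k**2 + 26*k + 24). ✓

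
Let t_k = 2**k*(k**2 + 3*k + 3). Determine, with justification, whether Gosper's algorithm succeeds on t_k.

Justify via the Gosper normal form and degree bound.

Yes. s_k = 2**k*(k**2 - k + 3).

t_(k+1)/t_k = 2*(k**2 + 5*k + 7)/(k**2 + 3*k + 3).
A = 2, B = 1, C = k**2 + 3*k + 3.
Key eq: (2)·f(k+1) = (1)·f(k) + (k**2 + 3*k + 3).
Degrees (0,0,2) ⇒ d ≤ 2.
Match coefficients ⇒ f(k) = k**2 - k + 3.
So s_k = (B(k−1)f/C)·t_k = ((k**2 - k + 3)/(k**2 + 3*k + 3))·t_k = 2**k*(k**2 - k + 3).
Δs = 2**k*(k**2 + 3*k + 3), as required.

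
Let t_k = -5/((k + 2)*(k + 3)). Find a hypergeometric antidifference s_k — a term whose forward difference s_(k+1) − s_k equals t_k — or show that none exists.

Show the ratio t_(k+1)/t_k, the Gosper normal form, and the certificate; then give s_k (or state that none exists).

s_k = -5*k/(2*k + 4)

The ratio is (k + 2)/(k + 4).
A = k + 2, B = k + 4, C = 1.
Need (k + 2)·f(k+1) − (k + 3)·f(k) = 1.
deg f ≤ 1 (via 1,1,0).
Match coefficients ⇒ f(k) = k/2.
So s_k = (B(k−1)f/C)·t_k = (k*(k + 3)/2)·t_k = -5*k/(2*k + 4).
Check: Δs_k = -5/(k**2 + 5*k + 6). ✓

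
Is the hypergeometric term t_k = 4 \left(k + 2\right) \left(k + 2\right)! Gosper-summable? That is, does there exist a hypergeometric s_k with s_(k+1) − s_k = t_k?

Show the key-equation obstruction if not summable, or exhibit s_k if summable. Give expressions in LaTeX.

Yes. s_k = 4 \left(k + 2\right)!.

Compute t_(k+1)/t_k: get (k + 3)**2/(k + 2).
Gosper form: A/B · C(k+1)/C(k) with A=k + 3, B=1, C=k + 2.
Key eq: (k + 3)·f(k+1) = (1)·f(k) + (k + 2).
Bound: deg f ≤ 0.
Solving with deg f ≤ 0: f(k) = 1.
R(k) = B(k−1)·f(k)/C(k) = 1/(k + 2); s_k = R·t_k = 4*factorial(k + 2).
Δs = 4*(k + 2)*factorial(k + 2), as required.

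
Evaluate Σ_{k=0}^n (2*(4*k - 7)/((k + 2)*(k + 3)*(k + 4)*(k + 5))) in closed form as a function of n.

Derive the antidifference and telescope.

S(n) = (-n**3 - 12*n**2 - 95*n - 84)/(12*(n**3 + 12*n**2 + 47*n + 60))

t_(k+1)/t_k = (k + 2)*(4*k - 3)/((k + 6)*(4*k - 7)).
Normal form (A,B,C) = (k + 2, k + 6, k - 7/4).
Need (k + 2)·f(k+1) − (k + 5)·f(k) = k - 7/4.
Degrees (1,1,1) ⇒ d ≤ 3.
Solve for f: f(k) = -k*(k**2 + 9*k + 74)/96 (degree 3 ≤ 3).
Certificate R = B(k−1)f/C = -k*(k + 5)*(k**2 + 9*k + 74)/(24*(4*k - 7)) gives s_k = k*(-k**2 - 9*k - 74)/(12*(k + 2)*(k + 3)*(k + 4)).
Check: Δs_k = 2*(4*k - 7)/(k**4 + 14*k**3 + 71*k**2 + 154*k + 120). ✓
s_(n+1) = (-n**3 - 12*n**2 - 95*n - 84)/(12*(n**3 + 12*n**2 + 47*n + 60)) and s_(0) = 0, so S(n) = (-n**3 - 12*n**2 - 95*n - 84)/(12*(n**3 + 12*n**2 + 47*n + 60)).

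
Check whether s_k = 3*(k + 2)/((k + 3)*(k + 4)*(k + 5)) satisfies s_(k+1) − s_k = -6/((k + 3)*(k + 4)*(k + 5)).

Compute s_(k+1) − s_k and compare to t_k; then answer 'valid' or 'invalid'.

Invalid: residual 27/(k**4 + 18*k**3 + 119*k**2 + 342*k + 360) ≠ 0.

s_(k+1) = 3*(k + 3)/((k + 4)*(k + 5)*(k + 6))
s_(k+1) − s_k = 3*(-2*k - 3)/(k**4 + 18*k**3 + 119*k**2 + 342*k + 360)
(s_(k+1) − s_k) − t_k = 27/(k**4 + 18*k**3 + 119*k**2 + 342*k + 360)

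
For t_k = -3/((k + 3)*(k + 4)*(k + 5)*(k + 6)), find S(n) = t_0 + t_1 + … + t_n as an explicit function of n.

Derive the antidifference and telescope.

S(n) = (-n**3 - 15*n**2 - 74*n - 60)/(60*(n**3 + 15*n**2 + 74*n + 120))

Ratio r(k) = (k + 3)/(k + 7).
Take A(k)=k + 3, B(k)=k + 7, C(k)=1.
Key eq: (k + 3)·f(k+1) = (k + 6)·f(k) + (1).
Degrees (1,1,0) ⇒ d ≤ 3.
Solving with deg f ≤ 3: f(k) = k*(k**2 + 12*k + 47)/180.
Then R = B(k−1)f/C = k*(k + 6)*(k**2 + 12*k + 47)/180, so s_k = R(k)·t_k = k*(-k**2 - 12*k - 47)/(60*(k + 3)*(k + 4)*(k + 5)).
Check: Δs_k = -3/(k**4 + 18*k**3 + 119*k**2 + 342*k + 360). ✓
Evaluate: s_(n+1) = (-n**3 - 15*n**2 - 74*n - 60)/(60*(n**3 + 15*n**2 + 74*n + 120)); subtract s_(0) = 0 ⇒ S(n) = (-n**3 - 15*n**2 - 74*n - 60)/(60*(n**3 + 15*n**2 + 74*n + 120)).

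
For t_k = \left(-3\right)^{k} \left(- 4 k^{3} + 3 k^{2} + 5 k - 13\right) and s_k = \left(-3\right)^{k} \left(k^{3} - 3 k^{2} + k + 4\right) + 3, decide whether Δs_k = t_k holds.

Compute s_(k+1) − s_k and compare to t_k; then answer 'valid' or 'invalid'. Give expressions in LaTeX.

Valid: the claim telescopes to t_k.

s_(k+1) = -3*(-3)**k*(k + (k + 1)**3 - 3*(k + 1)**2 + 5) + 3
s_(k+1) − s_k = (-3)**k*(-4*k**3 + 3*k**2 + 5*k - 13)
(s_(k+1) − s_k) − t_k = 0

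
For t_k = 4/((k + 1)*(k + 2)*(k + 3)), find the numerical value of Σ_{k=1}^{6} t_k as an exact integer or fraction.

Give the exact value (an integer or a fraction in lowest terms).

Step 1: r(k) = (k + 1)/(k + 4).
So A=k + 1 and B=k + 4, with C=1.
Set up (k + 1)·f(k+1) − (k + 3)·f(k) − (1) = 0.
Bound: deg f ≤ 2.
Match coefficients ⇒ f(k) = k*(k + 3)/4.
Then R = B(k−1)f/C = k*(k + 3)**2/4, so s_k = R(k)·t_k = k*(k + 3)/((k + 1)*(k + 2)).
Check: Δs_k = 4/(k**3 + 6*k**2 + 11*k + 6). ✓
Telescoping: Σ = s_(7) − s_(1) = 35/36 − (2/3) = 11/36.

Σ = 11/36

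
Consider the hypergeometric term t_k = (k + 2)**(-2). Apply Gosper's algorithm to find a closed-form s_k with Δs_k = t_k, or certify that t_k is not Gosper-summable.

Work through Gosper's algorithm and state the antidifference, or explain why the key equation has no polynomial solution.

Ratio r(k) = (k + 2)**2/(k + 3)**2.
Gosper form: A/B · C(k+1)/C(k) with A=k**2 + 4*k + 4, B=k**2 + 6*k + 9, C=1.
Need (k**2 + 4*k + 4)·f(k+1) − (k**2 + 4*k + 4)·f(k) = 1.
deg f ≤ 0 (via 2,2,0).
Generic f = c0 gives residual -1; -1 = 0 cannot hold, so t_k is not Gosper-summable.

no hypergeometric antidifference exists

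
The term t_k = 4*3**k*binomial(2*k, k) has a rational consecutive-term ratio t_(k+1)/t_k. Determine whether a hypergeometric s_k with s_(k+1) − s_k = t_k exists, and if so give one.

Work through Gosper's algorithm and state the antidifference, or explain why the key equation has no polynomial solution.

none — t_k is not Gosper-summable

Step 1: r(k) = 6*(2*k + 1)/(k + 1).
So A=12*k + 6 and B=k + 1, with C=1.
Key eq: (12*k + 6)·f(k+1) = (k)·f(k) + (1).
From deg A=1, deg B=1, deg C=0: d=-1.
Negative degree bound (-1): no f exists, t_k not Gosper-summable.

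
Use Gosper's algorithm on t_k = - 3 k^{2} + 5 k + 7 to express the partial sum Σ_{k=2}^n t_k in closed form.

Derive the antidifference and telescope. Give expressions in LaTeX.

Ratio r(k) = (3*k**2 + k - 9)/(3*k**2 - 5*k - 7).
So A=1 and B=1, with C=k**2 - 5*k/3 - 7/3.
f must satisfy (1)·f(k+1) − (1)·f(k) = k**2 - 5*k/3 - 7/3.
From deg A=0, deg B=0, deg C=2: d=3.
Solve for f: f(k) = k*(k**2 - 4*k - 4)/3 (degree 3 ≤ 3).
R(k) = B(k−1)·f(k)/C(k) = k*(k**2 - 4*k - 4)/(3*k**2 - 5*k - 7); s_k = R·t_k = k*(-k**2 + 4*k + 4).
Verify: -3*k**2 + 5*k + 7 matches t_k.
Telescope: S(n) = s_(n+1) − s_(2) = -n**3 + n**2 + 9*n + 7 − (16) = -n**3 + n**2 + 9*n - 9.

S(n) = - n^{3} + n^{2} + 9 n - 9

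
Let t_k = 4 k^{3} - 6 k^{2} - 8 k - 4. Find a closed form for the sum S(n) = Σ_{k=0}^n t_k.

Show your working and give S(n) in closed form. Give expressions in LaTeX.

S(n) = n^{4} - 6 n^{2} - 9 n - 4

r(k) = (2*k**3 + 3*k**2 - 4*k - 7)/(2*k**3 - 3*k**2 - 4*k - 2) after simplifying.
Factor: A=1; B=1; C=k**3 - 3*k**2/2 - 2*k - 1.
f must satisfy (1)·f(k+1) − (1)·f(k) = k**3 - 3*k**2/2 - 2*k - 1.
Degrees (0,0,3) ⇒ d ≤ 4.
Coefficient equations give f(k) = k*(k**3 - 4*k**2 - 1)/4.
R(k) = B(k−1)·f(k)/C(k) = k*(k**3 - 4*k**2 - 1)/(2*(2*k**3 - 3*k**2 - 4*k - 2)); s_k = R·t_k = k**4 - 4*k**3 - k.
Verify: 4*k**3 - 6*k**2 - 8*k - 4 matches t_k.
s_(n+1) = n**4 - 6*n**2 - 9*n - 4 and s_(0) = 0, so S(n) = n**4 - 6*n**2 - 9*n - 4.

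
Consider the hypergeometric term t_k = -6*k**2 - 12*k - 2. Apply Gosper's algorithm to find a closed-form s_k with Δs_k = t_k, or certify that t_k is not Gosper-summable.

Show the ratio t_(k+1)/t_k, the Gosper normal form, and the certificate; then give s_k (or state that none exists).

Ratio r(k) = (3*k**2 + 12*k + 10)/(3*k**2 + 6*k + 1).
A = 1, B = 1, C = k**2 + 2*k + 1/3.
Key eq: (1)·f(k+1) = (1)·f(k) + (k**2 + 2*k + 1/3).
d = 3 from the (0,0,2) case.
Solving with deg f ≤ 3: f(k) = k*(2*k**2 + 3*k - 3)/6.
R(k) = B(k−1)·f(k)/C(k) = k*(2*k**2 + 3*k - 3)/(2*(3*k**2 + 6*k + 1)); s_k = R·t_k = k*(-2*k**2 - 3*k + 3).
Δs = -6*k**2 - 12*k - 2, as required.

s_k = k*(-2*k**2 - 3*k + 3)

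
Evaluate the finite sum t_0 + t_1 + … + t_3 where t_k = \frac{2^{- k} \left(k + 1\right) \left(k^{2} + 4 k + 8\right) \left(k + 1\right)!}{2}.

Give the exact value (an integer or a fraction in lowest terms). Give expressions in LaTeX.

Σ = 236

t_(k+1)/t_k = (k + 2)**2*(4*k + (k + 1)**2 + 12)/(2*(k + 1)*(k**2 + 4*k + 8)).
Gosper form: A/B · C(k+1)/C(k) with A=k/2 + 1, B=1, C=k**3 + 5*k**2 + 12*k + 8.
Solve (k/2 + 1)·f(k+1) − (1)·f(k) = k**3 + 5*k**2 + 12*k + 8.
d = 2 from the (1,0,3) case.
Solving with deg f ≤ 2: f(k) = 2*(k**2 + 3*k + 4).
So s_k = (B(k−1)f/C)·t_k = (2*(k**2 + 3*k + 4)/((k + 1)*(k**2 + 4*k + 8)))·t_k = (k**2 + 3*k + 4)*factorial(k + 1)/2**k.
Δs = (k + 1)*(k**2 + 4*k + 8)*factorial(k + 1)/(2*2**k), as required.
Evaluate s at k=4 and k=0: 240 and 4; difference 236.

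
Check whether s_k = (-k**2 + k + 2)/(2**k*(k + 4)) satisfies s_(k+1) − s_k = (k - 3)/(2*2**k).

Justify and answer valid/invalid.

Invalid: residual 3*(-k**2 - 3*k + 16)/(2*2**k*(k**2 + 9*k + 20)) ≠ 0.

s_(k+1) = (-k**2 - k + 2)/(2*2**k*(k + 5))
s_(k+1) − s_k = (k**3 + 3*k**2 - 16*k - 12)/(2*2**k*(k**2 + 9*k + 20))
(s_(k+1) − s_k) − t_k = 3*(-k**2 - 3*k + 16)/(2*2**k*(k**2 + 9*k + 20))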